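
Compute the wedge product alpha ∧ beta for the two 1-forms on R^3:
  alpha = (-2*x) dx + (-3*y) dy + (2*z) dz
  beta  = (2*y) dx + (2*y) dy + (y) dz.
alpha ∧ beta = (2*y*(-2*x + 3*y)) dx ∧ dy + (-2*y*(x + 2*z)) dx ∧ dz + (-y*(3*y + 4*z)) dy ∧ dz

Distribute the wedge, using dx_i ∧ dx_j = -dx_j ∧ dx_i and dx_i ∧ dx_i = 0. For each pair (i, j) with i < j, the coefficient of dx_i ∧ dx_j in alpha ∧ beta is (alpha_i * beta_j - alpha_j * beta_i). Collecting: alpha ∧ beta = (2*y*(-2*x + 3*y)) dx ∧ dy + (-2*y*(x + 2*z)) dx ∧ dz + (-y*(3*y + 4*z)) dy ∧ dz.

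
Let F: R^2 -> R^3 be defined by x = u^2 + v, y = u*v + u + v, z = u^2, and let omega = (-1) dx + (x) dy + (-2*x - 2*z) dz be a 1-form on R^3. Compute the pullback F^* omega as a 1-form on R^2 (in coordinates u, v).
F^* omega = (-8*u^3 + u^2*v + u^2 - 4*u*v - 2*u + v^2 + v) du + (u^3 + u^2 + u*v + v - 1) dv

Using F^*(f dg) = (f ∘ F) d(g ∘ F), substitute each coordinate x_i by F_i(u, v) in f_i, and replace dx_i by d F_i = (∂F_i/∂u) du + (∂F_i/∂v) dv.
  For the x component: f_1(F) = -1; d F_1 = (2*u) du + (1) dv
  For the y component: f_2(F) = u^2 + v; d F_2 = (v + 1) du + (u + 1) dv
  For the z component: f_3(F) = -4*u^2 - 2*v; d F_3 = (2*u) du + (0) dv
Combining and collecting du, dv coefficients:
  coeff of du: -8*u^3 + u^2*v + u^2 - 4*u*v - 2*u + v^2 + v
  coeff of dv: u^3 + u^2 + u*v + v - 1
F^* omega = (-8*u^3 + u^2*v + u^2 - 4*u*v - 2*u + v^2 + v) du + (u^3 + u^2 + u*v + v - 1) dv.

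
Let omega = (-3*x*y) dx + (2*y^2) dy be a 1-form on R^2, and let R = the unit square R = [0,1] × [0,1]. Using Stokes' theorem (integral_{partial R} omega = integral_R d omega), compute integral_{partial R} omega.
integral_(partial R) omega = 3/2

Stokes: integral_partial_R omega = integral_R d omega with d omega = (∂Q/∂x - ∂P/∂y) dx ∧ dy.
  ∂Q/∂x = 0
  ∂P/∂y = -3*x
  integrand = ∂Q/∂x - ∂P/∂y = 3*x.
Integrating over R: integral_0^1 integral_0^1 (3*x) dx dy = 3/2.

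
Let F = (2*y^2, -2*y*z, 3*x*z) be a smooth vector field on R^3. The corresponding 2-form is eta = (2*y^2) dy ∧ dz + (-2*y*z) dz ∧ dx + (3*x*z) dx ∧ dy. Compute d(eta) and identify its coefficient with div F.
d(eta) = (3*x - 2*z) dx ∧ dy ∧ dz; div F = 3*x - 2*z

For a 2-form in R^3 of the form above, applying d gives a 3-form with coefficient ∂P/∂x + ∂Q/∂y + ∂R/∂z:
  ∂P/∂x = 0
  ∂Q/∂y = -2*z
  ∂R/∂z = 3*x
Sum = 3*x - 2*z, which is exactly div F.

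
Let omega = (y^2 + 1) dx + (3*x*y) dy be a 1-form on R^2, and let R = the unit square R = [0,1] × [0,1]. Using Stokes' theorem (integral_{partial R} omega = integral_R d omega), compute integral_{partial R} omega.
integral_(partial R) omega = 1/2

Stokes: integral_partial_R omega = integral_R d omega with d omega = (∂Q/∂x - ∂P/∂y) dx ∧ dy.
  ∂Q/∂x = 3*y
  ∂P/∂y = 2*y
  integrand = ∂Q/∂x - ∂P/∂y = y.
Integrating over R: integral_0^1 integral_0^1 (y) dx dy = 1/2.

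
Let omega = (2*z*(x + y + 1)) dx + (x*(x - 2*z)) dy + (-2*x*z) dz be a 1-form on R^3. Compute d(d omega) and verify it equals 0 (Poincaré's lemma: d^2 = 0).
d(d omega) = 0

Step 1: d omega = sum_{i<j} (∂f_j/∂x_i - ∂f_i/∂x_j) dx_i ∧ dx_j:
  coeff of dx ∧ dy: 2*x - 4*z
  coeff of dx ∧ dz: -2*x - 2*y - 2*z - 2
  coeff of dy ∧ dz: 2*x
Step 2: Apply d again to each 2-form coefficient. The only possible 3-form in R^3 is dx ∧ dy ∧ dz, with coefficient
  ∂(coeff of dy∧dz)/∂x - ∂(coeff of dx∧dz)/∂y + ∂(coeff of dx∧dy)/∂z
  = ∂/∂x (2*x) - ∂/∂y (-2*x - 2*y - 2*z - 2) + ∂/∂z (2*x - 4*z).
Each of these terms simplifies to sums of mixed partials that cancel in pairs. The result is 0 (by equality of mixed partials for smooth functions — Schwarz / Clairaut).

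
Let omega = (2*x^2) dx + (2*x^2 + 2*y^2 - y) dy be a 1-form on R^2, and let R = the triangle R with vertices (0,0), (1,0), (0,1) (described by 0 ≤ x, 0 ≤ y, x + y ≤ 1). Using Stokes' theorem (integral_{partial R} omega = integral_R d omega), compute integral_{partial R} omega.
integral_(partial R) omega = 2/3

Stokes: integral_partial_R omega = integral_R d omega with d omega = (∂Q/∂x - ∂P/∂y) dx ∧ dy.
  ∂Q/∂x = 4*x
  ∂P/∂y = 0
  integrand = ∂Q/∂x - ∂P/∂y = 4*x.
Integrating over R: integral_0^1 integral_0^{1-x} (4*x) dy dx = 2/3.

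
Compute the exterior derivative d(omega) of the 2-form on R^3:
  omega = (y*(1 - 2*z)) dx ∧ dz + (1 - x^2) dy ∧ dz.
d(omega) = (-2*x + 2*z - 1) dx ∧ dy ∧ dz

For a 2-form omega = sum_{i<j} g_{ij} dx_i ∧ dx_j, the exterior derivative is
  d(omega) = sum_{i<j} d(g_{ij}) ∧ dx_i ∧ dx_j = sum_{i<j, k} (∂g_{ij}/∂x_k) dx_k ∧ dx_i ∧ dx_j.
Expand each term, using dx_k ∧ dx_i ∧ dx_j = sgn(permutation) dx_{(a)} ∧ dx_{(b)} ∧ dx_{(c)} with (a < b < c) sorted:
  d(y*(1 - 2*z)) includes (∂/∂y)(y*(1 - 2*z)) dy = (1 - 2*z) dy, which multiplied by dx ∧ dz gives (2*z - 1) dx ∧ dy ∧ dz
  d(1 - x^2) includes (∂/∂x)(1 - x^2) dx = (-2*x) dx, which multiplied by dy ∧ dz gives (-2*x) dx ∧ dy ∧ dz
Collecting like 3-forms: d(omega) = (-2*x + 2*z - 1) dx ∧ dy ∧ dz.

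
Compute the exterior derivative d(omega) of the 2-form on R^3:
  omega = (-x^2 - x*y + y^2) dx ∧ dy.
d(omega) = 0

For a 2-form omega = sum_{i<j} g_{ij} dx_i ∧ dx_j, the exterior derivative is
  d(omega) = sum_{i<j} d(g_{ij}) ∧ dx_i ∧ dx_j = sum_{i<j, k} (∂g_{ij}/∂x_k) dx_k ∧ dx_i ∧ dx_j.
Expand each term, using dx_k ∧ dx_i ∧ dx_j = sgn(permutation) dx_{(a)} ∧ dx_{(b)} ∧ dx_{(c)} with (a < b < c) sorted:

Collecting like 3-forms: d(omega) = 0.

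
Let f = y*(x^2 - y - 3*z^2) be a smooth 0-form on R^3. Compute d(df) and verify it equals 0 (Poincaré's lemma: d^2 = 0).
d(df) = 0

Step 1: df = sum_i (∂f/∂x_i) dx_i = (2*x*y) dx + (x^2 - 2*y - 3*z^2) dy + (-6*y*z) dz.
Step 2: Apply d again. Using the 1-form formula, the coefficient of dx ∧ dy in d(df) is ∂^2 f/∂x ∂y - ∂^2 f/∂y ∂x = (2*x) - (2*x) = 0 (equality of mixed partials for smooth f).
Similarly for dx ∧ dz and dy ∧ dz — all coefficients vanish. So d(df) = 0.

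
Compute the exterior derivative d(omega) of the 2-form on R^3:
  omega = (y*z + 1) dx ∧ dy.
d(omega) = (y) dx ∧ dy ∧ dz

For a 2-form omega = sum_{i<j} g_{ij} dx_i ∧ dx_j, the exterior derivative is
  d(omega) = sum_{i<j} d(g_{ij}) ∧ dx_i ∧ dx_j = sum_{i<j, k} (∂g_{ij}/∂x_k) dx_k ∧ dx_i ∧ dx_j.
Expand each term, using dx_k ∧ dx_i ∧ dx_j = sgn(permutation) dx_{(a)} ∧ dx_{(b)} ∧ dx_{(c)} with (a < b < c) sorted:
  d(y*z + 1) includes (∂/∂z)(y*z + 1) dz = (y) dz, which multiplied by dx ∧ dy gives (y) dx ∧ dy ∧ dz
Collecting like 3-forms: d(omega) = (y) dx ∧ dy ∧ dz.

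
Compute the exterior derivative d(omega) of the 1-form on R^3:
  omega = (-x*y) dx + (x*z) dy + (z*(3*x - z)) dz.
d(omega) = (x + z) dx ∧ dy + (3*z) dx ∧ dz + (-x) dy ∧ dz

For a 1-form omega = sum_i f_i dx_i, the exterior derivative is
  d(omega) = sum_{i < j} (∂f_j/∂x_i - ∂f_i/∂x_j) dx_i ∧ dx_j.
  coefficient of dx ∧ dy: ∂f_2/∂x - ∂f_1/∂y = ∂(x*z)/∂x - ∂(-x*y)/∂y = x + z
  coefficient of dx ∧ dz: ∂f_3/∂x - ∂f_1/∂z = ∂(z*(3*x - z))/∂x - ∂(-x*y)/∂z = 3*z
  coefficient of dy ∧ dz: ∂f_3/∂y - ∂f_2/∂z = ∂(z*(3*x - z))/∂y - ∂(x*z)/∂z = -x
Assembling: d(omega) = (x + z) dx ∧ dy + (3*z) dx ∧ dz + (-x) dy ∧ dz.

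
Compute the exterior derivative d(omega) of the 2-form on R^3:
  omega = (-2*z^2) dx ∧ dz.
d(omega) = 0

For a 2-form omega = sum_{i<j} g_{ij} dx_i ∧ dx_j, the exterior derivative is
  d(omega) = sum_{i<j} d(g_{ij}) ∧ dx_i ∧ dx_j = sum_{i<j, k} (∂g_{ij}/∂x_k) dx_k ∧ dx_i ∧ dx_j.
Expand each term, using dx_k ∧ dx_i ∧ dx_j = sgn(permutation) dx_{(a)} ∧ dx_{(b)} ∧ dx_{(c)} with (a < b < c) sorted:

Collecting like 3-forms: d(omega) = 0.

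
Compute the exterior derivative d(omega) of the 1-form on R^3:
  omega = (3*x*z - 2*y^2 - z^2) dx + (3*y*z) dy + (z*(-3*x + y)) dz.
d(omega) = (4*y) dx ∧ dy + (-3*x - z) dx ∧ dz + (-3*y + z) dy ∧ dz

For a 1-form omega = sum_i f_i dx_i, the exterior derivative is
  d(omega) = sum_{i < j} (∂f_j/∂x_i - ∂f_i/∂x_j) dx_i ∧ dx_j.
  coefficient of dx ∧ dy: ∂f_2/∂x - ∂f_1/∂y = ∂(3*y*z)/∂x - ∂(3*x*z - 2*y^2 - z^2)/∂y = 4*y
  coefficient of dx ∧ dz: ∂f_3/∂x - ∂f_1/∂z = ∂(z*(-3*x + y))/∂x - ∂(3*x*z - 2*y^2 - z^2)/∂z = -3*x - z
  coefficient of dy ∧ dz: ∂f_3/∂y - ∂f_2/∂z = ∂(z*(-3*x + y))/∂y - ∂(3*y*z)/∂z = -3*y + z
Assembling: d(omega) = (4*y) dx ∧ dy + (-3*x - z) dx ∧ dz + (-3*y + z) dy ∧ dz.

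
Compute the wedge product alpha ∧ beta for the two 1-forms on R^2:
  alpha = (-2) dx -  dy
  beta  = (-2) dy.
alpha ∧ beta = (4) dx ∧ dy

Distribute the wedge, using dx_i ∧ dx_j = -dx_j ∧ dx_i and dx_i ∧ dx_i = 0. For each pair (i, j) with i < j, the coefficient of dx_i ∧ dx_j in alpha ∧ beta is (alpha_i * beta_j - alpha_j * beta_i). Collecting: alpha ∧ beta = (4) dx ∧ dy.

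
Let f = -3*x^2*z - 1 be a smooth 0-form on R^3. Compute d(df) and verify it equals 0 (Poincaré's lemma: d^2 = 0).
d(df) = 0

Step 1: df = sum_i (∂f/∂x_i) dx_i = (-6*x*z) dx + (0) dy + (-3*x^2) dz.
Step 2: Apply d again. Using the 1-form formula, the coefficient of dx ∧ dy in d(df) is ∂^2 f/∂x ∂y - ∂^2 f/∂y ∂x = (0) - (0) = 0 (equality of mixed partials for smooth f).
Similarly for dx ∧ dz and dy ∧ dz — all coefficients vanish. So d(df) = 0.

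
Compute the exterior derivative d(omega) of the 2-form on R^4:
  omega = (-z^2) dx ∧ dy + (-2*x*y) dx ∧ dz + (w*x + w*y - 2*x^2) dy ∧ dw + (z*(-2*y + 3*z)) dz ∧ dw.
d(omega) = (2*x - 2*z) dx ∧ dy ∧ dz + (w - 4*x) dx ∧ dy ∧ dw + (-2*z) dy ∧ dz ∧ dw

For a 2-form omega = sum_{i<j} g_{ij} dx_i ∧ dx_j, the exterior derivative is
  d(omega) = sum_{i<j} d(g_{ij}) ∧ dx_i ∧ dx_j = sum_{i<j, k} (∂g_{ij}/∂x_k) dx_k ∧ dx_i ∧ dx_j.
Expand each term, using dx_k ∧ dx_i ∧ dx_j = sgn(permutation) dx_{(a)} ∧ dx_{(b)} ∧ dx_{(c)} with (a < b < c) sorted:
  d(-z^2) includes (∂/∂z)(-z^2) dz = (-2*z) dz, which multiplied by dx ∧ dy gives (-2*z) dx ∧ dy ∧ dz
  d(-2*x*y) includes (∂/∂y)(-2*x*y) dy = (-2*x) dy, which multiplied by dx ∧ dz gives (2*x) dx ∧ dy ∧ dz
  d(w*x + w*y - 2*x^2) includes (∂/∂x)(w*x + w*y - 2*x^2) dx = (w - 4*x) dx, which multiplied by dy ∧ dw gives (w - 4*x) dx ∧ dy ∧ dw
  d(z*(-2*y + 3*z)) includes (∂/∂y)(z*(-2*y + 3*z)) dy = (-2*z) dy, which multiplied by dz ∧ dw gives (-2*z) dy ∧ dz ∧ dw
Collecting like 3-forms: d(omega) = (2*x - 2*z) dx ∧ dy ∧ dz + (w - 4*x) dx ∧ dy ∧ dw + (-2*z) dy ∧ dz ∧ dw.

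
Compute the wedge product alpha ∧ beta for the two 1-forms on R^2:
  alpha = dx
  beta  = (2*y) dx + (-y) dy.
alpha ∧ beta = (-y) dx ∧ dy

Distribute the wedge, using dx_i ∧ dx_j = -dx_j ∧ dx_i and dx_i ∧ dx_i = 0. For each pair (i, j) with i < j, the coefficient of dx_i ∧ dx_j in alpha ∧ beta is (alpha_i * beta_j - alpha_j * beta_i). Collecting: alpha ∧ beta = (-y) dx ∧ dy.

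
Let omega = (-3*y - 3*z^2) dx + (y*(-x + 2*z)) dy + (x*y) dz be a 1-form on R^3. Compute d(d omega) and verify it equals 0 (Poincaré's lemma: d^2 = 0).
d(d omega) = 0

Step 1: d omega = sum_{i<j} (∂f_j/∂x_i - ∂f_i/∂x_j) dx_i ∧ dx_j:
  coeff of dx ∧ dy: 3 - y
  coeff of dx ∧ dz: y + 6*z
  coeff of dy ∧ dz: x - 2*y
Step 2: Apply d again to each 2-form coefficient. The only possible 3-form in R^3 is dx ∧ dy ∧ dz, with coefficient
  ∂(coeff of dy∧dz)/∂x - ∂(coeff of dx∧dz)/∂y + ∂(coeff of dx∧dy)/∂z
  = ∂/∂x (x - 2*y) - ∂/∂y (y + 6*z) + ∂/∂z (3 - y).
Each of these terms simplifies to sums of mixed partials that cancel in pairs. The result is 0 (by equality of mixed partials for smooth functions — Schwarz / Clairaut).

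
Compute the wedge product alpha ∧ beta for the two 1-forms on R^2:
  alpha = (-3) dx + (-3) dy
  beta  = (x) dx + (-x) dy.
alpha ∧ beta = (6*x) dx ∧ dy

Distribute the wedge, using dx_i ∧ dx_j = -dx_j ∧ dx_i and dx_i ∧ dx_i = 0. For each pair (i, j) with i < j, the coefficient of dx_i ∧ dx_j in alpha ∧ beta is (alpha_i * beta_j - alpha_j * beta_i). Collecting: alpha ∧ beta = (6*x) dx ∧ dy.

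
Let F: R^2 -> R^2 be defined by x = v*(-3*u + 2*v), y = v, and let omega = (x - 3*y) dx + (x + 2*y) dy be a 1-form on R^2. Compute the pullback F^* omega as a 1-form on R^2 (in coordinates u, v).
F^* omega = (v^2*(9*u - 6*v + 9)) du + (v*(9*u^2 - 18*u*v + 6*u + 8*v^2 - 10*v + 2)) dv

Using F^*(f dg) = (f ∘ F) d(g ∘ F), substitute each coordinate x_i by F_i(u, v) in f_i, and replace dx_i by d F_i = (∂F_i/∂u) du + (∂F_i/∂v) dv.
  For the x component: f_1(F) = v*(-3*u + 2*v - 3); d F_1 = (-3*v) du + (-3*u + 4*v) dv
  For the y component: f_2(F) = v*(-3*u + 2*v + 2); d F_2 = (0) du + (1) dv
Combining and collecting du, dv coefficients:
  coeff of du: v^2*(9*u - 6*v + 9)
  coeff of dv: v*(9*u^2 - 18*u*v + 6*u + 8*v^2 - 10*v + 2)
F^* omega = (v^2*(9*u - 6*v + 9)) du + (v*(9*u^2 - 18*u*v + 6*u + 8*v^2 - 10*v + 2)) dv.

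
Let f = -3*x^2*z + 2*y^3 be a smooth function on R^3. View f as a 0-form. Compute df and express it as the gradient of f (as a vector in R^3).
df = (-6*x*z) dx + (6*y^2) dy + (-3*x^2) dz; grad f = (-6*x*z, 6*y^2, -3*x^2)

For a 0-form f, d f = (∂f/∂x) dx + (∂f/∂y) dy + (∂f/∂z) dz. The components of the vector representation are exactly the entries of grad f in Cartesian coordinates:
  ∂f/∂x = -6*x*z
  ∂f/∂y = 6*y^2
  ∂f/∂z = -3*x^2.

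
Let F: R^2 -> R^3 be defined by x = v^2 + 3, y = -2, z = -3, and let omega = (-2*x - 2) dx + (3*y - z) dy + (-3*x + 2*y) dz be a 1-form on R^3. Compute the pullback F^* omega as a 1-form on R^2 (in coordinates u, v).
F^* omega = (4*v*(-v^2 - 4)) dv

Using F^*(f dg) = (f ∘ F) d(g ∘ F), substitute each coordinate x_i by F_i(u, v) in f_i, and replace dx_i by d F_i = (∂F_i/∂u) du + (∂F_i/∂v) dv.
  For the x component: f_1(F) = -2*v^2 - 8; d F_1 = (0) du + (2*v) dv
  For the y component: f_2(F) = -3; d F_2 = (0) du + (0) dv
  For the z component: f_3(F) = -3*v^2 - 13; d F_3 = (0) du + (0) dv
Combining and collecting du, dv coefficients:
  coeff of du: 0
  coeff of dv: 4*v*(-v^2 - 4)
F^* omega = (4*v*(-v^2 - 4)) dv.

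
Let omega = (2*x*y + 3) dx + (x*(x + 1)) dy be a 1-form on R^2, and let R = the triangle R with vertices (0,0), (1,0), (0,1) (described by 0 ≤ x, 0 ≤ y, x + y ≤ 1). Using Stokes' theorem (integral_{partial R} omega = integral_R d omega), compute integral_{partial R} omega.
integral_(partial R) omega = 1/2

Stokes: integral_partial_R omega = integral_R d omega with d omega = (∂Q/∂x - ∂P/∂y) dx ∧ dy.
  ∂Q/∂x = 2*x + 1
  ∂P/∂y = 2*x
  integrand = ∂Q/∂x - ∂P/∂y = 1.
Integrating over R: integral_0^1 integral_0^{1-x} (1) dy dx = 1/2.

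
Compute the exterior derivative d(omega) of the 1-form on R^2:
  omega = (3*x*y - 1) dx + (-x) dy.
d(omega) = (-3*x - 1) dx ∧ dy

For a 1-form omega = sum_i f_i dx_i, the exterior derivative is
  d(omega) = sum_{i < j} (∂f_j/∂x_i - ∂f_i/∂x_j) dx_i ∧ dx_j.
  coefficient of dx ∧ dy: ∂f_2/∂x - ∂f_1/∂y = ∂(-x)/∂x - ∂(3*x*y - 1)/∂y = -3*x - 1
Assembling: d(omega) = (-3*x - 1) dx ∧ dy.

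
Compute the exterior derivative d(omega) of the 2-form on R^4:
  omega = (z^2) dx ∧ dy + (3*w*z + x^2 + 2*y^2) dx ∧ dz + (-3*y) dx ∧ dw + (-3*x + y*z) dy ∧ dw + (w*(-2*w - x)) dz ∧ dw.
d(omega) = (-4*y + 2*z) dx ∧ dy ∧ dz + (-w + 3*z) dx ∧ dz ∧ dw + (-y) dy ∧ dz ∧ dw

For a 2-form omega = sum_{i<j} g_{ij} dx_i ∧ dx_j, the exterior derivative is
  d(omega) = sum_{i<j} d(g_{ij}) ∧ dx_i ∧ dx_j = sum_{i<j, k} (∂g_{ij}/∂x_k) dx_k ∧ dx_i ∧ dx_j.
Expand each term, using dx_k ∧ dx_i ∧ dx_j = sgn(permutation) dx_{(a)} ∧ dx_{(b)} ∧ dx_{(c)} with (a < b < c) sorted:
  d(z^2) includes (∂/∂z)(z^2) dz = (2*z) dz, which multiplied by dx ∧ dy gives (2*z) dx ∧ dy ∧ dz
  d(3*w*z + x^2 + 2*y^2) includes (∂/∂y)(3*w*z + x^2 + 2*y^2) dy = (4*y) dy, which multiplied by dx ∧ dz gives (-4*y) dx ∧ dy ∧ dz
  d(3*w*z + x^2 + 2*y^2) includes (∂/∂w)(3*w*z + x^2 + 2*y^2) dw = (3*z) dw, which multiplied by dx ∧ dz gives (3*z) dx ∧ dz ∧ dw
  d(-3*y) includes (∂/∂y)(-3*y) dy = (-3) dy, which multiplied by dx ∧ dw gives (3) dx ∧ dy ∧ dw
  d(-3*x + y*z) includes (∂/∂x)(-3*x + y*z) dx = (-3) dx, which multiplied by dy ∧ dw gives (-3) dx ∧ dy ∧ dw
  d(-3*x + y*z) includes (∂/∂z)(-3*x + y*z) dz = (y) dz, which multiplied by dy ∧ dw gives (-y) dy ∧ dz ∧ dw
  d(w*(-2*w - x)) includes (∂/∂x)(w*(-2*w - x)) dx = (-w) dx, which multiplied by dz ∧ dw gives (-w) dx ∧ dz ∧ dw
Collecting like 3-forms: d(omega) = (-4*y + 2*z) dx ∧ dy ∧ dz + (-w + 3*z) dx ∧ dz ∧ dw + (-y) dy ∧ dz ∧ dw.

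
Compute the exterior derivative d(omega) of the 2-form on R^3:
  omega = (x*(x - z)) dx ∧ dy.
d(omega) = (-x) dx ∧ dy ∧ dz

For a 2-form omega = sum_{i<j} g_{ij} dx_i ∧ dx_j, the exterior derivative is
  d(omega) = sum_{i<j} d(g_{ij}) ∧ dx_i ∧ dx_j = sum_{i<j, k} (∂g_{ij}/∂x_k) dx_k ∧ dx_i ∧ dx_j.
Expand each term, using dx_k ∧ dx_i ∧ dx_j = sgn(permutation) dx_{(a)} ∧ dx_{(b)} ∧ dx_{(c)} with (a < b < c) sorted:
  d(x*(x - z)) includes (∂/∂z)(x*(x - z)) dz = (-x) dz, which multiplied by dx ∧ dy gives (-x) dx ∧ dy ∧ dz
Collecting like 3-forms: d(omega) = (-x) dx ∧ dy ∧ dz.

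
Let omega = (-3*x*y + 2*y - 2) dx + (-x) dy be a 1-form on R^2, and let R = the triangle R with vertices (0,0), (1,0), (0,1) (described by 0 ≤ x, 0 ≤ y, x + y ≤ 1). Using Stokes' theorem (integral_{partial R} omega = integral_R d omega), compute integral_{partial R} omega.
integral_(partial R) omega = -1

Stokes: integral_partial_R omega = integral_R d omega with d omega = (∂Q/∂x - ∂P/∂y) dx ∧ dy.
  ∂Q/∂x = -1
  ∂P/∂y = 2 - 3*x
  integrand = ∂Q/∂x - ∂P/∂y = 3*x - 3.
Integrating over R: integral_0^1 integral_0^{1-x} (3*x - 3) dy dx = -1.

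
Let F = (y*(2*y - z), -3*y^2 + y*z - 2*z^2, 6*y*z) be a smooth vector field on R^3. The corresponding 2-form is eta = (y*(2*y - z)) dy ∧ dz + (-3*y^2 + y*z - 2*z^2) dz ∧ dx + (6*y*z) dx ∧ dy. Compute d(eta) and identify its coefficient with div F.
d(eta) = (z) dx ∧ dy ∧ dz; div F = z

For a 2-form in R^3 of the form above, applying d gives a 3-form with coefficient ∂P/∂x + ∂Q/∂y + ∂R/∂z:
  ∂P/∂x = 0
  ∂Q/∂y = -6*y + z
  ∂R/∂z = 6*y
Sum = z, which is exactly div F.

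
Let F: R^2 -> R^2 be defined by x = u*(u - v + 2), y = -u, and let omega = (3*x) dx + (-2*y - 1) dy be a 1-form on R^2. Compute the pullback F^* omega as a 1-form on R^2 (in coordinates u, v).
F^* omega = (6*u^3 - 9*u^2*v + 18*u^2 + 3*u*v^2 - 12*u*v + 10*u + 1) du + (3*u^2*(-u + v - 2)) dv

Using F^*(f dg) = (f ∘ F) d(g ∘ F), substitute each coordinate x_i by F_i(u, v) in f_i, and replace dx_i by d F_i = (∂F_i/∂u) du + (∂F_i/∂v) dv.
  For the x component: f_1(F) = 3*u*(u - v + 2); d F_1 = (2*u - v + 2) du + (-u) dv
  For the y component: f_2(F) = 2*u - 1; d F_2 = (-1) du + (0) dv
Combining and collecting du, dv coefficients:
  coeff of du: 6*u^3 - 9*u^2*v + 18*u^2 + 3*u*v^2 - 12*u*v + 10*u + 1
  coeff of dv: 3*u^2*(-u + v - 2)
F^* omega = (6*u^3 - 9*u^2*v + 18*u^2 + 3*u*v^2 - 12*u*v + 10*u + 1) du + (3*u^2*(-u + v - 2)) dv.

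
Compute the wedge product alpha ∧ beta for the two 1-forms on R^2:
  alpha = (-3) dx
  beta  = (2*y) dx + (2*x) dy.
alpha ∧ beta = (-6*x) dx ∧ dy

Distribute the wedge, using dx_i ∧ dx_j = -dx_j ∧ dx_i and dx_i ∧ dx_i = 0. For each pair (i, j) with i < j, the coefficient of dx_i ∧ dx_j in alpha ∧ beta is (alpha_i * beta_j - alpha_j * beta_i). Collecting: alpha ∧ beta = (-6*x) dx ∧ dy.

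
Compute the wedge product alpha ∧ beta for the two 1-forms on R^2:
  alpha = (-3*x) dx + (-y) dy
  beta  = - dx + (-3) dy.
alpha ∧ beta = (9*x - y) dx ∧ dy

Distribute the wedge, using dx_i ∧ dx_j = -dx_j ∧ dx_i and dx_i ∧ dx_i = 0. For each pair (i, j) with i < j, the coefficient of dx_i ∧ dx_j in alpha ∧ beta is (alpha_i * beta_j - alpha_j * beta_i). Collecting: alpha ∧ beta = (9*x - y) dx ∧ dy.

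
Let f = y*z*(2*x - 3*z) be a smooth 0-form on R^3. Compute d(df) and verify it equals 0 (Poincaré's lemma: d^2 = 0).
d(df) = 0

Step 1: df = sum_i (∂f/∂x_i) dx_i = (2*y*z) dx + (z*(2*x - 3*z)) dy + (2*y*(x - 3*z)) dz.
Step 2: Apply d again. Using the 1-form formula, the coefficient of dx ∧ dy in d(df) is ∂^2 f/∂x ∂y - ∂^2 f/∂y ∂x = (2*z) - (2*z) = 0 (equality of mixed partials for smooth f).
Similarly for dx ∧ dz and dy ∧ dz — all coefficients vanish. So d(df) = 0.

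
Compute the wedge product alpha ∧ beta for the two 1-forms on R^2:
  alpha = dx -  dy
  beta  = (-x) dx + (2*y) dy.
alpha ∧ beta = (-x + 2*y) dx ∧ dy

Distribute the wedge, using dx_i ∧ dx_j = -dx_j ∧ dx_i and dx_i ∧ dx_i = 0. For each pair (i, j) with i < j, the coefficient of dx_i ∧ dx_j in alpha ∧ beta is (alpha_i * beta_j - alpha_j * beta_i). Collecting: alpha ∧ beta = (-x + 2*y) dx ∧ dy.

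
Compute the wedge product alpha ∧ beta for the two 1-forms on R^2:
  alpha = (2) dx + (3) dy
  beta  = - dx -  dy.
alpha ∧ beta = (1) dx ∧ dy

Distribute the wedge, using dx_i ∧ dx_j = -dx_j ∧ dx_i and dx_i ∧ dx_i = 0. For each pair (i, j) with i < j, the coefficient of dx_i ∧ dx_j in alpha ∧ beta is (alpha_i * beta_j - alpha_j * beta_i). Collecting: alpha ∧ beta = (1) dx ∧ dy.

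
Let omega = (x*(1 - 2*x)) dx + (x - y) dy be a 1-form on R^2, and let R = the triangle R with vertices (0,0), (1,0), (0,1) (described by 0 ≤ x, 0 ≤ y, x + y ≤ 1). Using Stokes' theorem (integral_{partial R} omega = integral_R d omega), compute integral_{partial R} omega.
integral_(partial R) omega = 1/2

Stokes: integral_partial_R omega = integral_R d omega with d omega = (∂Q/∂x - ∂P/∂y) dx ∧ dy.
  ∂Q/∂x = 1
  ∂P/∂y = 0
  integrand = ∂Q/∂x - ∂P/∂y = 1.
Integrating over R: integral_0^1 integral_0^{1-x} (1) dy dx = 1/2.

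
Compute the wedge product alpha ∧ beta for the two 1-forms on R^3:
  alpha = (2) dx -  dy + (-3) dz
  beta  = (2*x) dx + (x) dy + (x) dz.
alpha ∧ beta = (4*x) dx ∧ dy + (8*x) dx ∧ dz + (2*x) dy ∧ dz

Distribute the wedge, using dx_i ∧ dx_j = -dx_j ∧ dx_i and dx_i ∧ dx_i = 0. For each pair (i, j) with i < j, the coefficient of dx_i ∧ dx_j in alpha ∧ beta is (alpha_i * beta_j - alpha_j * beta_i). Collecting: alpha ∧ beta = (4*x) dx ∧ dy + (8*x) dx ∧ dz + (2*x) dy ∧ dz.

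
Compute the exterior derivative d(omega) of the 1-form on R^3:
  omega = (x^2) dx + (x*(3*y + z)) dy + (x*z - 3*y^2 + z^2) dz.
d(omega) = (3*y + z) dx ∧ dy + (z) dx ∧ dz + (-x - 6*y) dy ∧ dz

For a 1-form omega = sum_i f_i dx_i, the exterior derivative is
  d(omega) = sum_{i < j} (∂f_j/∂x_i - ∂f_i/∂x_j) dx_i ∧ dx_j.
  coefficient of dx ∧ dy: ∂f_2/∂x - ∂f_1/∂y = ∂(x*(3*y + z))/∂x - ∂(x^2)/∂y = 3*y + z
  coefficient of dx ∧ dz: ∂f_3/∂x - ∂f_1/∂z = ∂(x*z - 3*y^2 + z^2)/∂x - ∂(x^2)/∂z = z
  coefficient of dy ∧ dz: ∂f_3/∂y - ∂f_2/∂z = ∂(x*z - 3*y^2 + z^2)/∂y - ∂(x*(3*y + z))/∂z = -x - 6*y
Assembling: d(omega) = (3*y + z) dx ∧ dy + (z) dx ∧ dz + (-x - 6*y) dy ∧ dz.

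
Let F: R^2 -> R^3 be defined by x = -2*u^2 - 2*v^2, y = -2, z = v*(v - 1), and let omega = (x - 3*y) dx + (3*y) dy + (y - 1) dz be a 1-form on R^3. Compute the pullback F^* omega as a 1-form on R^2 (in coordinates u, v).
F^* omega = (8*u*(u^2 + v^2 - 3)) du + (8*u^2*v + 8*v^3 - 30*v + 3) dv

Using F^*(f dg) = (f ∘ F) d(g ∘ F), substitute each coordinate x_i by F_i(u, v) in f_i, and replace dx_i by d F_i = (∂F_i/∂u) du + (∂F_i/∂v) dv.
  For the x component: f_1(F) = -2*u^2 - 2*v^2 + 6; d F_1 = (-4*u) du + (-4*v) dv
  For the y component: f_2(F) = -6; d F_2 = (0) du + (0) dv
  For the z component: f_3(F) = -3; d F_3 = (0) du + (2*v - 1) dv
Combining and collecting du, dv coefficients:
  coeff of du: 8*u*(u^2 + v^2 - 3)
  coeff of dv: 8*u^2*v + 8*v^3 - 30*v + 3
F^* omega = (8*u*(u^2 + v^2 - 3)) du + (8*u^2*v + 8*v^3 - 30*v + 3) dv.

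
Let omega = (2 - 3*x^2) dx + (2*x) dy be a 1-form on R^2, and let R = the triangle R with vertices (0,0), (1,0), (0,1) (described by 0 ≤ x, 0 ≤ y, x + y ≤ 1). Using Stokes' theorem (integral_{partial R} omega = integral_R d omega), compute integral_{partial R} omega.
integral_(partial R) omega = 1

Stokes: integral_partial_R omega = integral_R d omega with d omega = (∂Q/∂x - ∂P/∂y) dx ∧ dy.
  ∂Q/∂x = 2
  ∂P/∂y = 0
  integrand = ∂Q/∂x - ∂P/∂y = 2.
Integrating over R: integral_0^1 integral_0^{1-x} (2) dy dx = 1.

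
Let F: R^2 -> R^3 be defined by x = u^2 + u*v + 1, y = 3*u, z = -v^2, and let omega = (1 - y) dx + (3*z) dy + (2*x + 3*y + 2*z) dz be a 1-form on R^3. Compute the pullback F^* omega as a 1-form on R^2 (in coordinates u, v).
F^* omega = (-6*u^2 - 3*u*v + 2*u - 9*v^2 + v) du + (-4*u^2*v - 3*u^2 - 4*u*v^2 - 18*u*v + u + 4*v^3 - 4*v) dv

Using F^*(f dg) = (f ∘ F) d(g ∘ F), substitute each coordinate x_i by F_i(u, v) in f_i, and replace dx_i by d F_i = (∂F_i/∂u) du + (∂F_i/∂v) dv.
  For the x component: f_1(F) = 1 - 3*u; d F_1 = (2*u + v) du + (u) dv
  For the y component: f_2(F) = -3*v^2; d F_2 = (3) du + (0) dv
  For the z component: f_3(F) = 2*u^2 + 2*u*v + 9*u - 2*v^2 + 2; d F_3 = (0) du + (-2*v) dv
Combining and collecting du, dv coefficients:
  coeff of du: -6*u^2 - 3*u*v + 2*u - 9*v^2 + v
  coeff of dv: -4*u^2*v - 3*u^2 - 4*u*v^2 - 18*u*v + u + 4*v^3 - 4*v
F^* omega = (-6*u^2 - 3*u*v + 2*u - 9*v^2 + v) du + (-4*u^2*v - 3*u^2 - 4*u*v^2 - 18*u*v + u + 4*v^3 - 4*v) dv.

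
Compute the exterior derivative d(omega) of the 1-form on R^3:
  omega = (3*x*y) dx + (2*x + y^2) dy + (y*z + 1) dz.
d(omega) = (2 - 3*x) dx ∧ dy + (z) dy ∧ dz

For a 1-form omega = sum_i f_i dx_i, the exterior derivative is
  d(omega) = sum_{i < j} (∂f_j/∂x_i - ∂f_i/∂x_j) dx_i ∧ dx_j.
  coefficient of dx ∧ dy: ∂f_2/∂x - ∂f_1/∂y = ∂(2*x + y^2)/∂x - ∂(3*x*y)/∂y = 2 - 3*x
  coefficient of dy ∧ dz: ∂f_3/∂y - ∂f_2/∂z = ∂(y*z + 1)/∂y - ∂(2*x + y^2)/∂z = z
Assembling: d(omega) = (2 - 3*x) dx ∧ dy + (z) dy ∧ dz.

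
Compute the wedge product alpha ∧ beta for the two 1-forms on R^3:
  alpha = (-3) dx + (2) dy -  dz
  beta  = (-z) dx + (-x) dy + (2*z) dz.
alpha ∧ beta = (3*x + 2*z) dx ∧ dy + (-7*z) dx ∧ dz + (-x + 4*z) dy ∧ dz

Distribute the wedge, using dx_i ∧ dx_j = -dx_j ∧ dx_i and dx_i ∧ dx_i = 0. For each pair (i, j) with i < j, the coefficient of dx_i ∧ dx_j in alpha ∧ beta is (alpha_i * beta_j - alpha_j * beta_i). Collecting: alpha ∧ beta = (3*x + 2*z) dx ∧ dy + (-7*z) dx ∧ dz + (-x + 4*z) dy ∧ dz.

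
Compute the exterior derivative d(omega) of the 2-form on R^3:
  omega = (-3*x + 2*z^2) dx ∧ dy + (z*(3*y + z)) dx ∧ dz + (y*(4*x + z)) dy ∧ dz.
d(omega) = (4*y + z) dx ∧ dy ∧ dz

For a 2-form omega = sum_{i<j} g_{ij} dx_i ∧ dx_j, the exterior derivative is
  d(omega) = sum_{i<j} d(g_{ij}) ∧ dx_i ∧ dx_j = sum_{i<j, k} (∂g_{ij}/∂x_k) dx_k ∧ dx_i ∧ dx_j.
Expand each term, using dx_k ∧ dx_i ∧ dx_j = sgn(permutation) dx_{(a)} ∧ dx_{(b)} ∧ dx_{(c)} with (a < b < c) sorted:
  d(-3*x + 2*z^2) includes (∂/∂z)(-3*x + 2*z^2) dz = (4*z) dz, which multiplied by dx ∧ dy gives (4*z) dx ∧ dy ∧ dz
  d(z*(3*y + z)) includes (∂/∂y)(z*(3*y + z)) dy = (3*z) dy, which multiplied by dx ∧ dz gives (-3*z) dx ∧ dy ∧ dz
  d(y*(4*x + z)) includes (∂/∂x)(y*(4*x + z)) dx = (4*y) dx, which multiplied by dy ∧ dz gives (4*y) dx ∧ dy ∧ dz
Collecting like 3-forms: d(omega) = (4*y + z) dx ∧ dy ∧ dz.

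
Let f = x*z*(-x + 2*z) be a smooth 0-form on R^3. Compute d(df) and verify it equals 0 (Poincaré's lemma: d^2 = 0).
d(df) = 0

Step 1: df = sum_i (∂f/∂x_i) dx_i = (2*z*(-x + z)) dx + (0) dy + (x*(-x + 4*z)) dz.
Step 2: Apply d again. Using the 1-form formula, the coefficient of dx ∧ dy in d(df) is ∂^2 f/∂x ∂y - ∂^2 f/∂y ∂x = (0) - (0) = 0 (equality of mixed partials for smooth f).
Similarly for dx ∧ dz and dy ∧ dz — all coefficients vanish. So d(df) = 0.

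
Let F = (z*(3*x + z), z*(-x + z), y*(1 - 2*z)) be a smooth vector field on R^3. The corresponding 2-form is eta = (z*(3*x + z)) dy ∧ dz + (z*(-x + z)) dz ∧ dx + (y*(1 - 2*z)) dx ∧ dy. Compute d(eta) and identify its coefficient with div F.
d(eta) = (-2*y + 3*z) dx ∧ dy ∧ dz; div F = -2*y + 3*z

For a 2-form in R^3 of the form above, applying d gives a 3-form with coefficient ∂P/∂x + ∂Q/∂y + ∂R/∂z:
  ∂P/∂x = 3*z
  ∂Q/∂y = 0
  ∂R/∂z = -2*y
Sum = -2*y + 3*z, which is exactly div F.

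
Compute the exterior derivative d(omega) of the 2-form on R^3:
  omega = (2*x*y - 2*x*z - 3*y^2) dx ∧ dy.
d(omega) = (-2*x) dx ∧ dy ∧ dz

For a 2-form omega = sum_{i<j} g_{ij} dx_i ∧ dx_j, the exterior derivative is
  d(omega) = sum_{i<j} d(g_{ij}) ∧ dx_i ∧ dx_j = sum_{i<j, k} (∂g_{ij}/∂x_k) dx_k ∧ dx_i ∧ dx_j.
Expand each term, using dx_k ∧ dx_i ∧ dx_j = sgn(permutation) dx_{(a)} ∧ dx_{(b)} ∧ dx_{(c)} with (a < b < c) sorted:
  d(2*x*y - 2*x*z - 3*y^2) includes (∂/∂z)(2*x*y - 2*x*z - 3*y^2) dz = (-2*x) dz, which multiplied by dx ∧ dy gives (-2*x) dx ∧ dy ∧ dz
Collecting like 3-forms: d(omega) = (-2*x) dx ∧ dy ∧ dz.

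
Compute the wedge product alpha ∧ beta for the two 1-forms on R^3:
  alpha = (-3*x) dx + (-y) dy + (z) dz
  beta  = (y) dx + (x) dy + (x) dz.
alpha ∧ beta = (-3*x^2 + y^2) dx ∧ dy + (-3*x^2 - y*z) dx ∧ dz + (-x*(y + z)) dy ∧ dz

Distribute the wedge, using dx_i ∧ dx_j = -dx_j ∧ dx_i and dx_i ∧ dx_i = 0. For each pair (i, j) with i < j, the coefficient of dx_i ∧ dx_j in alpha ∧ beta is (alpha_i * beta_j - alpha_j * beta_i). Collecting: alpha ∧ beta = (-3*x^2 + y^2) dx ∧ dy + (-3*x^2 - y*z) dx ∧ dz + (-x*(y + z)) dy ∧ dz.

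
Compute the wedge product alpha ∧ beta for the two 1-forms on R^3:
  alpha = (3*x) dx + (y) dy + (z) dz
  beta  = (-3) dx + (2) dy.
alpha ∧ beta = (6*x + 3*y) dx ∧ dy + (3*z) dx ∧ dz + (-2*z) dy ∧ dz

Distribute the wedge, using dx_i ∧ dx_j = -dx_j ∧ dx_i and dx_i ∧ dx_i = 0. For each pair (i, j) with i < j, the coefficient of dx_i ∧ dx_j in alpha ∧ beta is (alpha_i * beta_j - alpha_j * beta_i). Collecting: alpha ∧ beta = (6*x + 3*y) dx ∧ dy + (3*z) dx ∧ dz + (-2*z) dy ∧ dz.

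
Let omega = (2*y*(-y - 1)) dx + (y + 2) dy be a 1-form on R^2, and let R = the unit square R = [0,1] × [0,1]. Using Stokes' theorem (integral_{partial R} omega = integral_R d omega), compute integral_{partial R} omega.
integral_(partial R) omega = 4

Stokes: integral_partial_R omega = integral_R d omega with d omega = (∂Q/∂x - ∂P/∂y) dx ∧ dy.
  ∂Q/∂x = 0
  ∂P/∂y = -4*y - 2
  integrand = ∂Q/∂x - ∂P/∂y = 4*y + 2.
Integrating over R: integral_0^1 integral_0^1 (4*y + 2) dx dy = 4.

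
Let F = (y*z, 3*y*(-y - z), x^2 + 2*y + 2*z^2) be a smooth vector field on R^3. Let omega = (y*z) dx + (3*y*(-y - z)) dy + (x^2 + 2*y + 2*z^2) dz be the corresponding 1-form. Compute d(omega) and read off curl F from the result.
d(omega) = (3*y + 2) dy ∧ dz + (-2*x + y) dz ∧ dx + (-z) dx ∧ dy; curl F = (3*y + 2, -2*x + y, -z)

d omega = sum_{i<j} (∂f_j/∂x_i - ∂f_i/∂x_j) dx_i ∧ dx_j. Under the identification (dy ∧ dz, dz ∧ dx, dx ∧ dy) ↔ (e_x, e_y, e_z), the coefficients are exactly the components of curl F. Compute:
  ∂R/∂y - ∂Q/∂z = (2) - (-3*y) = 3*y + 2
  ∂P/∂z - ∂R/∂x = (y) - (2*x) = -2*x + y
  ∂Q/∂x - ∂P/∂y = (0) - (z) = -z.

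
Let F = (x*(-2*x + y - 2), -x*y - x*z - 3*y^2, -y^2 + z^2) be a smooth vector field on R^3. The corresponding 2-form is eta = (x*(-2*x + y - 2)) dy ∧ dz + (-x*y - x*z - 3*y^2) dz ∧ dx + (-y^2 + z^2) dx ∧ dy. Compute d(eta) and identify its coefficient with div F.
d(eta) = (-5*x - 5*y + 2*z - 2) dx ∧ dy ∧ dz; div F = -5*x - 5*y + 2*z - 2

For a 2-form in R^3 of the form above, applying d gives a 3-form with coefficient ∂P/∂x + ∂Q/∂y + ∂R/∂z:
  ∂P/∂x = -4*x + y - 2
  ∂Q/∂y = -x - 6*y
  ∂R/∂z = 2*z
Sum = -5*x - 5*y + 2*z - 2, which is exactly div F.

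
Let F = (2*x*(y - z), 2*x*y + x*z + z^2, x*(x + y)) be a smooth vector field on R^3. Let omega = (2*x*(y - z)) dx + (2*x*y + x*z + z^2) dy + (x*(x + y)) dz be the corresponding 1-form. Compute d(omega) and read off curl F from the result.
d(omega) = (-2*z) dy ∧ dz + (-4*x - y) dz ∧ dx + (-2*x + 2*y + z) dx ∧ dy; curl F = (-2*z, -4*x - y, -2*x + 2*y + z)

d omega = sum_{i<j} (∂f_j/∂x_i - ∂f_i/∂x_j) dx_i ∧ dx_j. Under the identification (dy ∧ dz, dz ∧ dx, dx ∧ dy) ↔ (e_x, e_y, e_z), the coefficients are exactly the components of curl F. Compute:
  ∂R/∂y - ∂Q/∂z = (x) - (x + 2*z) = -2*z
  ∂P/∂z - ∂R/∂x = (-2*x) - (2*x + y) = -4*x - y
  ∂Q/∂x - ∂P/∂y = (2*y + z) - (2*x) = -2*x + 2*y + z.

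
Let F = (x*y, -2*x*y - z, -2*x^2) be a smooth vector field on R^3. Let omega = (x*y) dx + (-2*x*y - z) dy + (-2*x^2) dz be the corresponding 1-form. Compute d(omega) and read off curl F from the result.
d(omega) = (1) dy ∧ dz + (4*x) dz ∧ dx + (-x - 2*y) dx ∧ dy; curl F = (1, 4*x, -x - 2*y)

d omega = sum_{i<j} (∂f_j/∂x_i - ∂f_i/∂x_j) dx_i ∧ dx_j. Under the identification (dy ∧ dz, dz ∧ dx, dx ∧ dy) ↔ (e_x, e_y, e_z), the coefficients are exactly the components of curl F. Compute:
  ∂R/∂y - ∂Q/∂z = (0) - (-1) = 1
  ∂P/∂z - ∂R/∂x = (0) - (-4*x) = 4*x
  ∂Q/∂x - ∂P/∂y = (-2*y) - (x) = -x - 2*y.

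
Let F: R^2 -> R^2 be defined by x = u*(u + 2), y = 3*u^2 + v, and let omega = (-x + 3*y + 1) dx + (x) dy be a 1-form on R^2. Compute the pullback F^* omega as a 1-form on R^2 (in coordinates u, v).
F^* omega = (22*u^3 + 24*u^2 + 6*u*v - 2*u + 6*v + 2) du + (u*(u + 2)) dv

Using F^*(f dg) = (f ∘ F) d(g ∘ F), substitute each coordinate x_i by F_i(u, v) in f_i, and replace dx_i by d F_i = (∂F_i/∂u) du + (∂F_i/∂v) dv.
  For the x component: f_1(F) = 8*u^2 - 2*u + 3*v + 1; d F_1 = (2*u + 2) du + (0) dv
  For the y component: f_2(F) = u*(u + 2); d F_2 = (6*u) du + (1) dv
Combining and collecting du, dv coefficients:
  coeff of du: 22*u^3 + 24*u^2 + 6*u*v - 2*u + 6*v + 2
  coeff of dv: u*(u + 2)
F^* omega = (22*u^3 + 24*u^2 + 6*u*v - 2*u + 6*v + 2) du + (u*(u + 2)) dv.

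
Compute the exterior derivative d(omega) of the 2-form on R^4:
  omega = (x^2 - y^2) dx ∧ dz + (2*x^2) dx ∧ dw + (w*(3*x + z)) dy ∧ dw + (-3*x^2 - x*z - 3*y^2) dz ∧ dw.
d(omega) = (2*y) dx ∧ dy ∧ dz + (3*w) dx ∧ dy ∧ dw + (-w - 6*y) dy ∧ dz ∧ dw + (-6*x - z) dx ∧ dz ∧ dw

For a 2-form omega = sum_{i<j} g_{ij} dx_i ∧ dx_j, the exterior derivative is
  d(omega) = sum_{i<j} d(g_{ij}) ∧ dx_i ∧ dx_j = sum_{i<j, k} (∂g_{ij}/∂x_k) dx_k ∧ dx_i ∧ dx_j.
Expand each term, using dx_k ∧ dx_i ∧ dx_j = sgn(permutation) dx_{(a)} ∧ dx_{(b)} ∧ dx_{(c)} with (a < b < c) sorted:
  d(x^2 - y^2) includes (∂/∂y)(x^2 - y^2) dy = (-2*y) dy, which multiplied by dx ∧ dz gives (2*y) dx ∧ dy ∧ dz
  d(w*(3*x + z)) includes (∂/∂x)(w*(3*x + z)) dx = (3*w) dx, which multiplied by dy ∧ dw gives (3*w) dx ∧ dy ∧ dw
  d(w*(3*x + z)) includes (∂/∂z)(w*(3*x + z)) dz = (w) dz, which multiplied by dy ∧ dw gives (-w) dy ∧ dz ∧ dw
  d(-3*x^2 - x*z - 3*y^2) includes (∂/∂x)(-3*x^2 - x*z - 3*y^2) dx = (-6*x - z) dx, which multiplied by dz ∧ dw gives (-6*x - z) dx ∧ dz ∧ dw
  d(-3*x^2 - x*z - 3*y^2) includes (∂/∂y)(-3*x^2 - x*z - 3*y^2) dy = (-6*y) dy, which multiplied by dz ∧ dw gives (-6*y) dy ∧ dz ∧ dw
Collecting like 3-forms: d(omega) = (2*y) dx ∧ dy ∧ dz + (3*w) dx ∧ dy ∧ dw + (-w - 6*y) dy ∧ dz ∧ dw + (-6*x - z) dx ∧ dz ∧ dw.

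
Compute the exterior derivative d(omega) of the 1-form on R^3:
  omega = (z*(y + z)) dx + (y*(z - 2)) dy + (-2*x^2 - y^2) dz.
d(omega) = (-z) dx ∧ dy + (-4*x - y - 2*z) dx ∧ dz + (-3*y) dy ∧ dz

For a 1-form omega = sum_i f_i dx_i, the exterior derivative is
  d(omega) = sum_{i < j} (∂f_j/∂x_i - ∂f_i/∂x_j) dx_i ∧ dx_j.
  coefficient of dx ∧ dy: ∂f_2/∂x - ∂f_1/∂y = ∂(y*(z - 2))/∂x - ∂(z*(y + z))/∂y = -z
  coefficient of dx ∧ dz: ∂f_3/∂x - ∂f_1/∂z = ∂(-2*x^2 - y^2)/∂x - ∂(z*(y + z))/∂z = -4*x - y - 2*z
  coefficient of dy ∧ dz: ∂f_3/∂y - ∂f_2/∂z = ∂(-2*x^2 - y^2)/∂y - ∂(y*(z - 2))/∂z = -3*y
Assembling: d(omega) = (-z) dx ∧ dy + (-4*x - y - 2*z) dx ∧ dz + (-3*y) dy ∧ dz.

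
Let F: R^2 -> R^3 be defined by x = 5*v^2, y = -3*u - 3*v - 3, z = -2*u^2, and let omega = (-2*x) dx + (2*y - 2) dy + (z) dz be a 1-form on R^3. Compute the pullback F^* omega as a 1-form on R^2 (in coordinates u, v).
F^* omega = (8*u^3 + 18*u + 18*v + 24) du + (18*u - 100*v^3 + 18*v + 24) dv

Using F^*(f dg) = (f ∘ F) d(g ∘ F), substitute each coordinate x_i by F_i(u, v) in f_i, and replace dx_i by d F_i = (∂F_i/∂u) du + (∂F_i/∂v) dv.
  For the x component: f_1(F) = -10*v^2; d F_1 = (0) du + (10*v) dv
  For the y component: f_2(F) = -6*u - 6*v - 8; d F_2 = (-3) du + (-3) dv
  For the z component: f_3(F) = -2*u^2; d F_3 = (-4*u) du + (0) dv
Combining and collecting du, dv coefficients:
  coeff of du: 8*u^3 + 18*u + 18*v + 24
  coeff of dv: 18*u - 100*v^3 + 18*v + 24
F^* omega = (8*u^3 + 18*u + 18*v + 24) du + (18*u - 100*v^3 + 18*v + 24) dv.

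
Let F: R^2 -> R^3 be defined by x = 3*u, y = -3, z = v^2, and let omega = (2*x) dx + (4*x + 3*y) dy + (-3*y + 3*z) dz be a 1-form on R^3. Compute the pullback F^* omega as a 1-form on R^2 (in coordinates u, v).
F^* omega = (18*u) du + (6*v*(v^2 + 3)) dv

Using F^*(f dg) = (f ∘ F) d(g ∘ F), substitute each coordinate x_i by F_i(u, v) in f_i, and replace dx_i by d F_i = (∂F_i/∂u) du + (∂F_i/∂v) dv.
  For the x component: f_1(F) = 6*u; d F_1 = (3) du + (0) dv
  For the y component: f_2(F) = 12*u - 9; d F_2 = (0) du + (0) dv
  For the z component: f_3(F) = 3*v^2 + 9; d F_3 = (0) du + (2*v) dv
Combining and collecting du, dv coefficients:
  coeff of du: 18*u
  coeff of dv: 6*v*(v^2 + 3)
F^* omega = (18*u) du + (6*v*(v^2 + 3)) dv.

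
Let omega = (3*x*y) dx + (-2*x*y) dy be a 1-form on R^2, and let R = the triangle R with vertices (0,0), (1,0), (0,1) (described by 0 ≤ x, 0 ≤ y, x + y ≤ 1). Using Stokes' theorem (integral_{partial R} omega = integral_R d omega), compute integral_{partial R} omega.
integral_(partial R) omega = -5/6

Stokes: integral_partial_R omega = integral_R d omega with d omega = (∂Q/∂x - ∂P/∂y) dx ∧ dy.
  ∂Q/∂x = -2*y
  ∂P/∂y = 3*x
  integrand = ∂Q/∂x - ∂P/∂y = -3*x - 2*y.
Integrating over R: integral_0^1 integral_0^{1-x} (-3*x - 2*y) dy dx = -5/6.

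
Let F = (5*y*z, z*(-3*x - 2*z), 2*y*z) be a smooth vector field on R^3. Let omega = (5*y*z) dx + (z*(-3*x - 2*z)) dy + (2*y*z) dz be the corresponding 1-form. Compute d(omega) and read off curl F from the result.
d(omega) = (3*x + 6*z) dy ∧ dz + (5*y) dz ∧ dx + (-8*z) dx ∧ dy; curl F = (3*x + 6*z, 5*y, -8*z)

d omega = sum_{i<j} (∂f_j/∂x_i - ∂f_i/∂x_j) dx_i ∧ dx_j. Under the identification (dy ∧ dz, dz ∧ dx, dx ∧ dy) ↔ (e_x, e_y, e_z), the coefficients are exactly the components of curl F. Compute:
  ∂R/∂y - ∂Q/∂z = (2*z) - (-3*x - 4*z) = 3*x + 6*z
  ∂P/∂z - ∂R/∂x = (5*y) - (0) = 5*y
  ∂Q/∂x - ∂P/∂y = (-3*z) - (5*z) = -8*z.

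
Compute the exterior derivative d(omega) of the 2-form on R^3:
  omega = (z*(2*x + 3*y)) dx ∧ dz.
d(omega) = (-3*z) dx ∧ dy ∧ dz

For a 2-form omega = sum_{i<j} g_{ij} dx_i ∧ dx_j, the exterior derivative is
  d(omega) = sum_{i<j} d(g_{ij}) ∧ dx_i ∧ dx_j = sum_{i<j, k} (∂g_{ij}/∂x_k) dx_k ∧ dx_i ∧ dx_j.
Expand each term, using dx_k ∧ dx_i ∧ dx_j = sgn(permutation) dx_{(a)} ∧ dx_{(b)} ∧ dx_{(c)} with (a < b < c) sorted:
  d(z*(2*x + 3*y)) includes (∂/∂y)(z*(2*x + 3*y)) dy = (3*z) dy, which multiplied by dx ∧ dz gives (-3*z) dx ∧ dy ∧ dz
Collecting like 3-forms: d(omega) = (-3*z) dx ∧ dy ∧ dz.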